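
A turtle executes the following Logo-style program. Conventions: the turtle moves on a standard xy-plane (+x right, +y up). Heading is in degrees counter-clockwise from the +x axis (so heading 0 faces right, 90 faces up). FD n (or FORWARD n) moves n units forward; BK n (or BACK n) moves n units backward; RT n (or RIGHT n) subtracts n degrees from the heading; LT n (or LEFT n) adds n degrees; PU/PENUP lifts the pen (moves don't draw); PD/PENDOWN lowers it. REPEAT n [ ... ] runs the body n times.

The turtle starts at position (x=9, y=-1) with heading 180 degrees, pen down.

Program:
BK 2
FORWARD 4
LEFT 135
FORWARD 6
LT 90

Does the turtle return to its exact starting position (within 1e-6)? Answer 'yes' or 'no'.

Answer: no

Derivation:
Executing turtle program step by step:
Start: pos=(9,-1), heading=180, pen down
BK 2: (9,-1) -> (11,-1) [heading=180, draw]
FD 4: (11,-1) -> (7,-1) [heading=180, draw]
LT 135: heading 180 -> 315
FD 6: (7,-1) -> (11.243,-5.243) [heading=315, draw]
LT 90: heading 315 -> 45
Final: pos=(11.243,-5.243), heading=45, 3 segment(s) drawn

Start position: (9, -1)
Final position: (11.243, -5.243)
Distance = 4.799; >= 1e-6 -> NOT closed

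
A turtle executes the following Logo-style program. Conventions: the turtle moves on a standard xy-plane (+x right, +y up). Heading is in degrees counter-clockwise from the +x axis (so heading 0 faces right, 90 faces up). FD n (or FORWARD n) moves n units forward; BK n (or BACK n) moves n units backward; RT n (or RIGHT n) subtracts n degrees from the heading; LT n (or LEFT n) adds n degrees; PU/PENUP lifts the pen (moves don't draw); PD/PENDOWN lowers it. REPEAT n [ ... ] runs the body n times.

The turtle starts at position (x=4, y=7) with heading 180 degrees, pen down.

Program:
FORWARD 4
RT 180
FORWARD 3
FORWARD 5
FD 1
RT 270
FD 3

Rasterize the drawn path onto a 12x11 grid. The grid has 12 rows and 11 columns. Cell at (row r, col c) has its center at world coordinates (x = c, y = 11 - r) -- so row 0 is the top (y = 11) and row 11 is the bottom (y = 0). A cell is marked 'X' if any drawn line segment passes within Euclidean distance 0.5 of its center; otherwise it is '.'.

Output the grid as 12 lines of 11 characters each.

Answer: ...........
.........X.
.........X.
.........X.
XXXXXXXXXX.
...........
...........
...........
...........
...........
...........
...........

Derivation:
Segment 0: (4,7) -> (0,7)
Segment 1: (0,7) -> (3,7)
Segment 2: (3,7) -> (8,7)
Segment 3: (8,7) -> (9,7)
Segment 4: (9,7) -> (9,10)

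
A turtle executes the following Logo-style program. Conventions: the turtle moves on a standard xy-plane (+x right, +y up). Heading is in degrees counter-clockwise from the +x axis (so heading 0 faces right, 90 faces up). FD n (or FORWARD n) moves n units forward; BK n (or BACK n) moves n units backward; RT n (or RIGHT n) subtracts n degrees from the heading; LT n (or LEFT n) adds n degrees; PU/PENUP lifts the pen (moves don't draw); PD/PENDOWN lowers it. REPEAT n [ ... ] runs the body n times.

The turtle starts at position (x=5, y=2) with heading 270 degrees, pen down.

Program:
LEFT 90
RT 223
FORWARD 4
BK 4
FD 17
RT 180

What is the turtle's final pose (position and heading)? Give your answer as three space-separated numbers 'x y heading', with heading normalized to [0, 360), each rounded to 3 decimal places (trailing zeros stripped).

Answer: -7.433 13.594 317

Derivation:
Executing turtle program step by step:
Start: pos=(5,2), heading=270, pen down
LT 90: heading 270 -> 0
RT 223: heading 0 -> 137
FD 4: (5,2) -> (2.075,4.728) [heading=137, draw]
BK 4: (2.075,4.728) -> (5,2) [heading=137, draw]
FD 17: (5,2) -> (-7.433,13.594) [heading=137, draw]
RT 180: heading 137 -> 317
Final: pos=(-7.433,13.594), heading=317, 3 segment(s) drawn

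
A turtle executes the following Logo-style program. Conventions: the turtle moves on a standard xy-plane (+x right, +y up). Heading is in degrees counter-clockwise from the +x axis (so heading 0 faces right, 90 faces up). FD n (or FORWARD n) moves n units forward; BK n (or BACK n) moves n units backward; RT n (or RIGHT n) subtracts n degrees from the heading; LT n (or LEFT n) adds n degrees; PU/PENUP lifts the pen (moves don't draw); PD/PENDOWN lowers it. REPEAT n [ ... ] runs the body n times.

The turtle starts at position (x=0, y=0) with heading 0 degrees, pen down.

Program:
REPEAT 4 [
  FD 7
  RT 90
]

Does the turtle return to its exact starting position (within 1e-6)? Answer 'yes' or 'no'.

Executing turtle program step by step:
Start: pos=(0,0), heading=0, pen down
REPEAT 4 [
  -- iteration 1/4 --
  FD 7: (0,0) -> (7,0) [heading=0, draw]
  RT 90: heading 0 -> 270
  -- iteration 2/4 --
  FD 7: (7,0) -> (7,-7) [heading=270, draw]
  RT 90: heading 270 -> 180
  -- iteration 3/4 --
  FD 7: (7,-7) -> (0,-7) [heading=180, draw]
  RT 90: heading 180 -> 90
  -- iteration 4/4 --
  FD 7: (0,-7) -> (0,0) [heading=90, draw]
  RT 90: heading 90 -> 0
]
Final: pos=(0,0), heading=0, 4 segment(s) drawn

Start position: (0, 0)
Final position: (0, 0)
Distance = 0; < 1e-6 -> CLOSED

Answer: yes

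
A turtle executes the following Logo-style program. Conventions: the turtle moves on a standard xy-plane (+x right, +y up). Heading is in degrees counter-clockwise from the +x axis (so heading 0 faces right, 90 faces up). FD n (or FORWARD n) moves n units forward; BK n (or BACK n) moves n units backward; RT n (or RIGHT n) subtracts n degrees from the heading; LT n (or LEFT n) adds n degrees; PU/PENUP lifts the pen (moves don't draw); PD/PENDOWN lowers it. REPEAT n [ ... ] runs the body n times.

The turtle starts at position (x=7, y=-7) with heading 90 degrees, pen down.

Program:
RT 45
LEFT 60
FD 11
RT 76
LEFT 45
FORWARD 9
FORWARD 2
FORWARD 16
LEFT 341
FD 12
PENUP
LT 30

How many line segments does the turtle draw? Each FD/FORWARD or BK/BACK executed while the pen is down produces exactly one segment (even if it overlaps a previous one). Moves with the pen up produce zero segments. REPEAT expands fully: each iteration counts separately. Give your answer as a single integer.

Answer: 5

Derivation:
Executing turtle program step by step:
Start: pos=(7,-7), heading=90, pen down
RT 45: heading 90 -> 45
LT 60: heading 45 -> 105
FD 11: (7,-7) -> (4.153,3.625) [heading=105, draw]
RT 76: heading 105 -> 29
LT 45: heading 29 -> 74
FD 9: (4.153,3.625) -> (6.634,12.277) [heading=74, draw]
FD 2: (6.634,12.277) -> (7.185,14.199) [heading=74, draw]
FD 16: (7.185,14.199) -> (11.595,29.579) [heading=74, draw]
LT 341: heading 74 -> 55
FD 12: (11.595,29.579) -> (18.478,39.409) [heading=55, draw]
PU: pen up
LT 30: heading 55 -> 85
Final: pos=(18.478,39.409), heading=85, 5 segment(s) drawn
Segments drawn: 5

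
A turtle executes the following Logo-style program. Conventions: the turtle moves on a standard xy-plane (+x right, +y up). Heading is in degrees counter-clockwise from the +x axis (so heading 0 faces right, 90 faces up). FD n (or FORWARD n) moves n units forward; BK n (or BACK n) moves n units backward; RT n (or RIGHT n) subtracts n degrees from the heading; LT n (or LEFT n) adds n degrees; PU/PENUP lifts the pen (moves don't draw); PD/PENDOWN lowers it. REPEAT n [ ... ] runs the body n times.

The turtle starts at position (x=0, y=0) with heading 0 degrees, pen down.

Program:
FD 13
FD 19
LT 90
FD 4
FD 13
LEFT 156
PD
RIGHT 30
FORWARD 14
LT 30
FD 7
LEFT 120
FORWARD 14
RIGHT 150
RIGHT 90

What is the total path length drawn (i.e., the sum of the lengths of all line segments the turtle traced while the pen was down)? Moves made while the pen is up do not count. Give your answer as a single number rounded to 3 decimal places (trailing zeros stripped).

Answer: 84

Derivation:
Executing turtle program step by step:
Start: pos=(0,0), heading=0, pen down
FD 13: (0,0) -> (13,0) [heading=0, draw]
FD 19: (13,0) -> (32,0) [heading=0, draw]
LT 90: heading 0 -> 90
FD 4: (32,0) -> (32,4) [heading=90, draw]
FD 13: (32,4) -> (32,17) [heading=90, draw]
LT 156: heading 90 -> 246
PD: pen down
RT 30: heading 246 -> 216
FD 14: (32,17) -> (20.674,8.771) [heading=216, draw]
LT 30: heading 216 -> 246
FD 7: (20.674,8.771) -> (17.827,2.376) [heading=246, draw]
LT 120: heading 246 -> 6
FD 14: (17.827,2.376) -> (31.75,3.84) [heading=6, draw]
RT 150: heading 6 -> 216
RT 90: heading 216 -> 126
Final: pos=(31.75,3.84), heading=126, 7 segment(s) drawn

Segment lengths:
  seg 1: (0,0) -> (13,0), length = 13
  seg 2: (13,0) -> (32,0), length = 19
  seg 3: (32,0) -> (32,4), length = 4
  seg 4: (32,4) -> (32,17), length = 13
  seg 5: (32,17) -> (20.674,8.771), length = 14
  seg 6: (20.674,8.771) -> (17.827,2.376), length = 7
  seg 7: (17.827,2.376) -> (31.75,3.84), length = 14
Total = 84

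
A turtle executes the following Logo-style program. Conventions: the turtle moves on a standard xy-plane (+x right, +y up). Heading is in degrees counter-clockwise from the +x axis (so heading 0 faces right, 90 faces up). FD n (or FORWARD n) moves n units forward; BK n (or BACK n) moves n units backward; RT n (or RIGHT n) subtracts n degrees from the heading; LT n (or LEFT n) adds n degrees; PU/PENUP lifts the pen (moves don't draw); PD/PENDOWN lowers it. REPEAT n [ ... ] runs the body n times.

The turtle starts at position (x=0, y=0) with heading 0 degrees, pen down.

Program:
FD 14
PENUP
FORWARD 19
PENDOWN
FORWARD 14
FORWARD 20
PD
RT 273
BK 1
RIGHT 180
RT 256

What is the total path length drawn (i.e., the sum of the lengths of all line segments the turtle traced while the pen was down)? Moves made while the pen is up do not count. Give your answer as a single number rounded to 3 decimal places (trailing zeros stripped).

Executing turtle program step by step:
Start: pos=(0,0), heading=0, pen down
FD 14: (0,0) -> (14,0) [heading=0, draw]
PU: pen up
FD 19: (14,0) -> (33,0) [heading=0, move]
PD: pen down
FD 14: (33,0) -> (47,0) [heading=0, draw]
FD 20: (47,0) -> (67,0) [heading=0, draw]
PD: pen down
RT 273: heading 0 -> 87
BK 1: (67,0) -> (66.948,-0.999) [heading=87, draw]
RT 180: heading 87 -> 267
RT 256: heading 267 -> 11
Final: pos=(66.948,-0.999), heading=11, 4 segment(s) drawn

Segment lengths:
  seg 1: (0,0) -> (14,0), length = 14
  seg 2: (33,0) -> (47,0), length = 14
  seg 3: (47,0) -> (67,0), length = 20
  seg 4: (67,0) -> (66.948,-0.999), length = 1
Total = 49

Answer: 49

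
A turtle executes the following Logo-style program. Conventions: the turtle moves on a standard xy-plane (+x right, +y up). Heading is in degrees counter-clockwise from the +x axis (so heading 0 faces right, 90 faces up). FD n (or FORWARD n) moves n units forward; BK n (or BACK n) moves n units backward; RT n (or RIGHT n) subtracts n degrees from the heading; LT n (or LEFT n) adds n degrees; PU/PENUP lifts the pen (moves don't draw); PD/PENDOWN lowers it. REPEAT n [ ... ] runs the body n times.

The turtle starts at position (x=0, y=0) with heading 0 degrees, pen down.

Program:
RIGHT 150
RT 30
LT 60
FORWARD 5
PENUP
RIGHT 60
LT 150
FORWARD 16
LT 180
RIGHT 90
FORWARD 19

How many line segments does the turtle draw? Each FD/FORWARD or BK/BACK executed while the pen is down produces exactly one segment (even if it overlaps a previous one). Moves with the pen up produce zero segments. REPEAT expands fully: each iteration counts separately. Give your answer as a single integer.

Executing turtle program step by step:
Start: pos=(0,0), heading=0, pen down
RT 150: heading 0 -> 210
RT 30: heading 210 -> 180
LT 60: heading 180 -> 240
FD 5: (0,0) -> (-2.5,-4.33) [heading=240, draw]
PU: pen up
RT 60: heading 240 -> 180
LT 150: heading 180 -> 330
FD 16: (-2.5,-4.33) -> (11.356,-12.33) [heading=330, move]
LT 180: heading 330 -> 150
RT 90: heading 150 -> 60
FD 19: (11.356,-12.33) -> (20.856,4.124) [heading=60, move]
Final: pos=(20.856,4.124), heading=60, 1 segment(s) drawn
Segments drawn: 1

Answer: 1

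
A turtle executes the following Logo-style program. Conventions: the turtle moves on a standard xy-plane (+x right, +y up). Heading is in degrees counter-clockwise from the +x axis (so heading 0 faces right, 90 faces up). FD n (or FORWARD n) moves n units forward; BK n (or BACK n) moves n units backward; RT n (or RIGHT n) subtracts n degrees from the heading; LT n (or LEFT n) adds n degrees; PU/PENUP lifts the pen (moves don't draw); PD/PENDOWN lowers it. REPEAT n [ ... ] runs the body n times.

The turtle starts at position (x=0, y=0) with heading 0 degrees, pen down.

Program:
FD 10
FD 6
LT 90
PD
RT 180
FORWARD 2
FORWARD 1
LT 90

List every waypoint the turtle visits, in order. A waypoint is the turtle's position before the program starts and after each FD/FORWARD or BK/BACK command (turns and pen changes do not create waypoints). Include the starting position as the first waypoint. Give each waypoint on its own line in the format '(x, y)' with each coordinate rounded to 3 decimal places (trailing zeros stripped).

Executing turtle program step by step:
Start: pos=(0,0), heading=0, pen down
FD 10: (0,0) -> (10,0) [heading=0, draw]
FD 6: (10,0) -> (16,0) [heading=0, draw]
LT 90: heading 0 -> 90
PD: pen down
RT 180: heading 90 -> 270
FD 2: (16,0) -> (16,-2) [heading=270, draw]
FD 1: (16,-2) -> (16,-3) [heading=270, draw]
LT 90: heading 270 -> 0
Final: pos=(16,-3), heading=0, 4 segment(s) drawn
Waypoints (5 total):
(0, 0)
(10, 0)
(16, 0)
(16, -2)
(16, -3)

Answer: (0, 0)
(10, 0)
(16, 0)
(16, -2)
(16, -3)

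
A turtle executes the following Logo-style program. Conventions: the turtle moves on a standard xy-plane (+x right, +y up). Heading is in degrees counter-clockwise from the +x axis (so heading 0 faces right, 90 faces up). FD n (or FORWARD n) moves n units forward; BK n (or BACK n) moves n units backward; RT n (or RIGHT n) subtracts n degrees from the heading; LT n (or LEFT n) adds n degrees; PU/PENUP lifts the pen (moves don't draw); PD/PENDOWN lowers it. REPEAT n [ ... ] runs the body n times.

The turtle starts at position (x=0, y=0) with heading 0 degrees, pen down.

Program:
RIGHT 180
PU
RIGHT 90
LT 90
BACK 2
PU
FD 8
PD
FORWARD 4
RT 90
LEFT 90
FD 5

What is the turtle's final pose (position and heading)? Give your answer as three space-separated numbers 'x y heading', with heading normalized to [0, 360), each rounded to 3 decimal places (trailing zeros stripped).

Executing turtle program step by step:
Start: pos=(0,0), heading=0, pen down
RT 180: heading 0 -> 180
PU: pen up
RT 90: heading 180 -> 90
LT 90: heading 90 -> 180
BK 2: (0,0) -> (2,0) [heading=180, move]
PU: pen up
FD 8: (2,0) -> (-6,0) [heading=180, move]
PD: pen down
FD 4: (-6,0) -> (-10,0) [heading=180, draw]
RT 90: heading 180 -> 90
LT 90: heading 90 -> 180
FD 5: (-10,0) -> (-15,0) [heading=180, draw]
Final: pos=(-15,0), heading=180, 2 segment(s) drawn

Answer: -15 0 180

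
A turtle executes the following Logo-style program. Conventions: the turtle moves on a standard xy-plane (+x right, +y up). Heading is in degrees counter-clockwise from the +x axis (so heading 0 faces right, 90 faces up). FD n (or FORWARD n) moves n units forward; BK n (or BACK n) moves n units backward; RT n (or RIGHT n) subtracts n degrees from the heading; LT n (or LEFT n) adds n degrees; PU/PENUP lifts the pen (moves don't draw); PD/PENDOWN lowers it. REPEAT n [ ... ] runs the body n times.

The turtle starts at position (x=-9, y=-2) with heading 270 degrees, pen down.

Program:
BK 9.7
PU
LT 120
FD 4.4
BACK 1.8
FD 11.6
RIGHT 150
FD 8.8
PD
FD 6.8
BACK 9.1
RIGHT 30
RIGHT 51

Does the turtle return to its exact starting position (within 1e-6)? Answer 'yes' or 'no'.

Answer: no

Derivation:
Executing turtle program step by step:
Start: pos=(-9,-2), heading=270, pen down
BK 9.7: (-9,-2) -> (-9,7.7) [heading=270, draw]
PU: pen up
LT 120: heading 270 -> 30
FD 4.4: (-9,7.7) -> (-5.189,9.9) [heading=30, move]
BK 1.8: (-5.189,9.9) -> (-6.748,9) [heading=30, move]
FD 11.6: (-6.748,9) -> (3.298,14.8) [heading=30, move]
RT 150: heading 30 -> 240
FD 8.8: (3.298,14.8) -> (-1.102,7.179) [heading=240, move]
PD: pen down
FD 6.8: (-1.102,7.179) -> (-4.502,1.29) [heading=240, draw]
BK 9.1: (-4.502,1.29) -> (0.048,9.171) [heading=240, draw]
RT 30: heading 240 -> 210
RT 51: heading 210 -> 159
Final: pos=(0.048,9.171), heading=159, 3 segment(s) drawn

Start position: (-9, -2)
Final position: (0.048, 9.171)
Distance = 14.375; >= 1e-6 -> NOT closed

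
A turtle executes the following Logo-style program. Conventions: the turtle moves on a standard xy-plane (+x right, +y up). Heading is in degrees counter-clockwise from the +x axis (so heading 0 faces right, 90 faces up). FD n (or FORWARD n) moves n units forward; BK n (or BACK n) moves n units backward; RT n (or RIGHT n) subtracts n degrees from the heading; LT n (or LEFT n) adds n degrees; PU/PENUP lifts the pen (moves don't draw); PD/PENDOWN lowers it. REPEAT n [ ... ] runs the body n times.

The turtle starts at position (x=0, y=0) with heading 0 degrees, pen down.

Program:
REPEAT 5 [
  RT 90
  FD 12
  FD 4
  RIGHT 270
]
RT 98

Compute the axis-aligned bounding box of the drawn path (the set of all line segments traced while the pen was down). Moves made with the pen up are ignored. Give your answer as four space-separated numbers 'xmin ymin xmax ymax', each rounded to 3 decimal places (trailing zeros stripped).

Answer: 0 -80 0 0

Derivation:
Executing turtle program step by step:
Start: pos=(0,0), heading=0, pen down
REPEAT 5 [
  -- iteration 1/5 --
  RT 90: heading 0 -> 270
  FD 12: (0,0) -> (0,-12) [heading=270, draw]
  FD 4: (0,-12) -> (0,-16) [heading=270, draw]
  RT 270: heading 270 -> 0
  -- iteration 2/5 --
  RT 90: heading 0 -> 270
  FD 12: (0,-16) -> (0,-28) [heading=270, draw]
  FD 4: (0,-28) -> (0,-32) [heading=270, draw]
  RT 270: heading 270 -> 0
  -- iteration 3/5 --
  RT 90: heading 0 -> 270
  FD 12: (0,-32) -> (0,-44) [heading=270, draw]
  FD 4: (0,-44) -> (0,-48) [heading=270, draw]
  RT 270: heading 270 -> 0
  -- iteration 4/5 --
  RT 90: heading 0 -> 270
  FD 12: (0,-48) -> (0,-60) [heading=270, draw]
  FD 4: (0,-60) -> (0,-64) [heading=270, draw]
  RT 270: heading 270 -> 0
  -- iteration 5/5 --
  RT 90: heading 0 -> 270
  FD 12: (0,-64) -> (0,-76) [heading=270, draw]
  FD 4: (0,-76) -> (0,-80) [heading=270, draw]
  RT 270: heading 270 -> 0
]
RT 98: heading 0 -> 262
Final: pos=(0,-80), heading=262, 10 segment(s) drawn

Segment endpoints: x in {0, 0, 0, 0, 0, 0, 0, 0, 0, 0, 0}, y in {-80, -76, -64, -60, -48, -44, -32, -28, -16, -12, 0}
xmin=0, ymin=-80, xmax=0, ymax=0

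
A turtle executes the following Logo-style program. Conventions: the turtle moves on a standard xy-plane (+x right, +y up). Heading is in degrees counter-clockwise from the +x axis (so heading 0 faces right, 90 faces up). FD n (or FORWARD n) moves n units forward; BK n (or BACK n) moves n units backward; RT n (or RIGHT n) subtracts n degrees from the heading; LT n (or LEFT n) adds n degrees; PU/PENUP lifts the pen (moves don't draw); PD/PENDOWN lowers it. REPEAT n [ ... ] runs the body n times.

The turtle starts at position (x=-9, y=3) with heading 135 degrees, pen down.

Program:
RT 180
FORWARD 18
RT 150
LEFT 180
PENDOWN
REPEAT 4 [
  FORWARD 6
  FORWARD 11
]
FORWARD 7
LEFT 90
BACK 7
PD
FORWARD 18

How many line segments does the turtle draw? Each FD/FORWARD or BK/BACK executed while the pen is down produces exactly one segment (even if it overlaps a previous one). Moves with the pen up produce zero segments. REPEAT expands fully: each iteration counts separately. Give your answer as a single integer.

Answer: 12

Derivation:
Executing turtle program step by step:
Start: pos=(-9,3), heading=135, pen down
RT 180: heading 135 -> 315
FD 18: (-9,3) -> (3.728,-9.728) [heading=315, draw]
RT 150: heading 315 -> 165
LT 180: heading 165 -> 345
PD: pen down
REPEAT 4 [
  -- iteration 1/4 --
  FD 6: (3.728,-9.728) -> (9.523,-11.281) [heading=345, draw]
  FD 11: (9.523,-11.281) -> (20.149,-14.128) [heading=345, draw]
  -- iteration 2/4 --
  FD 6: (20.149,-14.128) -> (25.944,-15.681) [heading=345, draw]
  FD 11: (25.944,-15.681) -> (36.569,-18.528) [heading=345, draw]
  -- iteration 3/4 --
  FD 6: (36.569,-18.528) -> (42.365,-20.081) [heading=345, draw]
  FD 11: (42.365,-20.081) -> (52.99,-22.928) [heading=345, draw]
  -- iteration 4/4 --
  FD 6: (52.99,-22.928) -> (58.786,-24.481) [heading=345, draw]
  FD 11: (58.786,-24.481) -> (69.411,-27.328) [heading=345, draw]
]
FD 7: (69.411,-27.328) -> (76.172,-29.139) [heading=345, draw]
LT 90: heading 345 -> 75
BK 7: (76.172,-29.139) -> (74.361,-35.901) [heading=75, draw]
PD: pen down
FD 18: (74.361,-35.901) -> (79.019,-18.514) [heading=75, draw]
Final: pos=(79.019,-18.514), heading=75, 12 segment(s) drawn
Segments drawn: 12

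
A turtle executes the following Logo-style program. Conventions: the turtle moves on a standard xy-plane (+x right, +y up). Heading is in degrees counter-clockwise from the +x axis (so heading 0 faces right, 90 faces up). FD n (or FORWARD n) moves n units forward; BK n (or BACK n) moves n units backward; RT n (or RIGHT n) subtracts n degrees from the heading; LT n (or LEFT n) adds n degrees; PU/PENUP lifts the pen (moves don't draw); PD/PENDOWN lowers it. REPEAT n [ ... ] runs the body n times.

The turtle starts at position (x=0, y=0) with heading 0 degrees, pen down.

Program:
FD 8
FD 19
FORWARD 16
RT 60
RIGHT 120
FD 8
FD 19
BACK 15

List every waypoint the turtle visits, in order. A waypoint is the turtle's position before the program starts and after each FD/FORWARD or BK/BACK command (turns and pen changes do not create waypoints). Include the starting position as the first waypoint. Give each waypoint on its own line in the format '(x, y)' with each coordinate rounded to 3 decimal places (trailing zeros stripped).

Answer: (0, 0)
(8, 0)
(27, 0)
(43, 0)
(35, 0)
(16, 0)
(31, 0)

Derivation:
Executing turtle program step by step:
Start: pos=(0,0), heading=0, pen down
FD 8: (0,0) -> (8,0) [heading=0, draw]
FD 19: (8,0) -> (27,0) [heading=0, draw]
FD 16: (27,0) -> (43,0) [heading=0, draw]
RT 60: heading 0 -> 300
RT 120: heading 300 -> 180
FD 8: (43,0) -> (35,0) [heading=180, draw]
FD 19: (35,0) -> (16,0) [heading=180, draw]
BK 15: (16,0) -> (31,0) [heading=180, draw]
Final: pos=(31,0), heading=180, 6 segment(s) drawn
Waypoints (7 total):
(0, 0)
(8, 0)
(27, 0)
(43, 0)
(35, 0)
(16, 0)
(31, 0)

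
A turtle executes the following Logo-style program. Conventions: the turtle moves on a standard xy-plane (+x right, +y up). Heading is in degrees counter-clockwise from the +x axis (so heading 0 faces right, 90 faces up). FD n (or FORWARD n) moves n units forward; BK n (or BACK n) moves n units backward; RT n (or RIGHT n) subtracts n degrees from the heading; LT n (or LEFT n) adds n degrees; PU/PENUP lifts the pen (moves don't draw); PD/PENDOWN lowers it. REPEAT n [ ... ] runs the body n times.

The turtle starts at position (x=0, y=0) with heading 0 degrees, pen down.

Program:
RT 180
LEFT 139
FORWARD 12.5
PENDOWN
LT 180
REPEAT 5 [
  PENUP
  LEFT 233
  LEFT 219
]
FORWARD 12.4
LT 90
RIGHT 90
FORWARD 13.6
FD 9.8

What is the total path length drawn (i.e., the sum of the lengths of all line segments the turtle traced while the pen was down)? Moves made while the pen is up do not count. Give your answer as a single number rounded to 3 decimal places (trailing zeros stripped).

Answer: 12.5

Derivation:
Executing turtle program step by step:
Start: pos=(0,0), heading=0, pen down
RT 180: heading 0 -> 180
LT 139: heading 180 -> 319
FD 12.5: (0,0) -> (9.434,-8.201) [heading=319, draw]
PD: pen down
LT 180: heading 319 -> 139
REPEAT 5 [
  -- iteration 1/5 --
  PU: pen up
  LT 233: heading 139 -> 12
  LT 219: heading 12 -> 231
  -- iteration 2/5 --
  PU: pen up
  LT 233: heading 231 -> 104
  LT 219: heading 104 -> 323
  -- iteration 3/5 --
  PU: pen up
  LT 233: heading 323 -> 196
  LT 219: heading 196 -> 55
  -- iteration 4/5 --
  PU: pen up
  LT 233: heading 55 -> 288
  LT 219: heading 288 -> 147
  -- iteration 5/5 --
  PU: pen up
  LT 233: heading 147 -> 20
  LT 219: heading 20 -> 239
]
FD 12.4: (9.434,-8.201) -> (3.047,-18.83) [heading=239, move]
LT 90: heading 239 -> 329
RT 90: heading 329 -> 239
FD 13.6: (3.047,-18.83) -> (-3.957,-30.487) [heading=239, move]
FD 9.8: (-3.957,-30.487) -> (-9.004,-38.887) [heading=239, move]
Final: pos=(-9.004,-38.887), heading=239, 1 segment(s) drawn

Segment lengths:
  seg 1: (0,0) -> (9.434,-8.201), length = 12.5
Total = 12.5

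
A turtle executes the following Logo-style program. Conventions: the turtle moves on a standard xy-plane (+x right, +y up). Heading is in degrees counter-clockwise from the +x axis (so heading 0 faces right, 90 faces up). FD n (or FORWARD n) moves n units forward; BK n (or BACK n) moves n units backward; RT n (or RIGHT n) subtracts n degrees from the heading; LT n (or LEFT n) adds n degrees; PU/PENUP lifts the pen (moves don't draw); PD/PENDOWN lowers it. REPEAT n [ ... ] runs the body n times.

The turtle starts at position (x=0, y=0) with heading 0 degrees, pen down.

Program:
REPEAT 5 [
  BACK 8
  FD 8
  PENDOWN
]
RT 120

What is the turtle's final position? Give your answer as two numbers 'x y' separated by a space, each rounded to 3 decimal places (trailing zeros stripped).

Answer: 0 0

Derivation:
Executing turtle program step by step:
Start: pos=(0,0), heading=0, pen down
REPEAT 5 [
  -- iteration 1/5 --
  BK 8: (0,0) -> (-8,0) [heading=0, draw]
  FD 8: (-8,0) -> (0,0) [heading=0, draw]
  PD: pen down
  -- iteration 2/5 --
  BK 8: (0,0) -> (-8,0) [heading=0, draw]
  FD 8: (-8,0) -> (0,0) [heading=0, draw]
  PD: pen down
  -- iteration 3/5 --
  BK 8: (0,0) -> (-8,0) [heading=0, draw]
  FD 8: (-8,0) -> (0,0) [heading=0, draw]
  PD: pen down
  -- iteration 4/5 --
  BK 8: (0,0) -> (-8,0) [heading=0, draw]
  FD 8: (-8,0) -> (0,0) [heading=0, draw]
  PD: pen down
  -- iteration 5/5 --
  BK 8: (0,0) -> (-8,0) [heading=0, draw]
  FD 8: (-8,0) -> (0,0) [heading=0, draw]
  PD: pen down
]
RT 120: heading 0 -> 240
Final: pos=(0,0), heading=240, 10 segment(s) drawn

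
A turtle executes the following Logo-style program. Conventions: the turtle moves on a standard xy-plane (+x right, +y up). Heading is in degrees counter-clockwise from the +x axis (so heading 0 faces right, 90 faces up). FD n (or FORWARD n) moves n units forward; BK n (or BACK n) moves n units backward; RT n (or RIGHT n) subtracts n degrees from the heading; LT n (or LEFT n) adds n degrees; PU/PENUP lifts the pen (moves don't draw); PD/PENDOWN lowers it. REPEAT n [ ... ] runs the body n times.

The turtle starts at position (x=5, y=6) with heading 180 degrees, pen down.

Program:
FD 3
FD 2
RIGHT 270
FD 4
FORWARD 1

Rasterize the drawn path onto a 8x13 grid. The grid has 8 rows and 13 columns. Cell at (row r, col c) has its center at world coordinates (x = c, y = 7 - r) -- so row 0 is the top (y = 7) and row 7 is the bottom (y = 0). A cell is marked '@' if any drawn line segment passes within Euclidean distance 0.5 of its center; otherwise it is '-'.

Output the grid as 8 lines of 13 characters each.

Segment 0: (5,6) -> (2,6)
Segment 1: (2,6) -> (0,6)
Segment 2: (0,6) -> (0,2)
Segment 3: (0,2) -> (0,1)

Answer: -------------
@@@@@@-------
@------------
@------------
@------------
@------------
@------------
-------------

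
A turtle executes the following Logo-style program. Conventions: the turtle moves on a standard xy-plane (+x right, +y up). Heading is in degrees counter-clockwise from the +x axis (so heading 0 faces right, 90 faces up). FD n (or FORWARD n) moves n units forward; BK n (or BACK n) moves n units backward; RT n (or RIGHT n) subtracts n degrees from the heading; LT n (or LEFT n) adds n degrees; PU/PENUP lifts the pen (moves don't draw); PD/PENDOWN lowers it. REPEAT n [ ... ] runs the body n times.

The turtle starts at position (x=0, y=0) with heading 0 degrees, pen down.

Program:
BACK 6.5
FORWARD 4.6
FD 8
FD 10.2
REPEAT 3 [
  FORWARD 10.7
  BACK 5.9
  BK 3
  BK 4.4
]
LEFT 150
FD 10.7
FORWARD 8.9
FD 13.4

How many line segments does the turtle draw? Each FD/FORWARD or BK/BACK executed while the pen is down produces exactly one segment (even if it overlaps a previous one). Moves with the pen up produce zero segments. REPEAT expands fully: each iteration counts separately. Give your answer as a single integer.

Answer: 19

Derivation:
Executing turtle program step by step:
Start: pos=(0,0), heading=0, pen down
BK 6.5: (0,0) -> (-6.5,0) [heading=0, draw]
FD 4.6: (-6.5,0) -> (-1.9,0) [heading=0, draw]
FD 8: (-1.9,0) -> (6.1,0) [heading=0, draw]
FD 10.2: (6.1,0) -> (16.3,0) [heading=0, draw]
REPEAT 3 [
  -- iteration 1/3 --
  FD 10.7: (16.3,0) -> (27,0) [heading=0, draw]
  BK 5.9: (27,0) -> (21.1,0) [heading=0, draw]
  BK 3: (21.1,0) -> (18.1,0) [heading=0, draw]
  BK 4.4: (18.1,0) -> (13.7,0) [heading=0, draw]
  -- iteration 2/3 --
  FD 10.7: (13.7,0) -> (24.4,0) [heading=0, draw]
  BK 5.9: (24.4,0) -> (18.5,0) [heading=0, draw]
  BK 3: (18.5,0) -> (15.5,0) [heading=0, draw]
  BK 4.4: (15.5,0) -> (11.1,0) [heading=0, draw]
  -- iteration 3/3 --
  FD 10.7: (11.1,0) -> (21.8,0) [heading=0, draw]
  BK 5.9: (21.8,0) -> (15.9,0) [heading=0, draw]
  BK 3: (15.9,0) -> (12.9,0) [heading=0, draw]
  BK 4.4: (12.9,0) -> (8.5,0) [heading=0, draw]
]
LT 150: heading 0 -> 150
FD 10.7: (8.5,0) -> (-0.766,5.35) [heading=150, draw]
FD 8.9: (-0.766,5.35) -> (-8.474,9.8) [heading=150, draw]
FD 13.4: (-8.474,9.8) -> (-20.079,16.5) [heading=150, draw]
Final: pos=(-20.079,16.5), heading=150, 19 segment(s) drawn
Segments drawn: 19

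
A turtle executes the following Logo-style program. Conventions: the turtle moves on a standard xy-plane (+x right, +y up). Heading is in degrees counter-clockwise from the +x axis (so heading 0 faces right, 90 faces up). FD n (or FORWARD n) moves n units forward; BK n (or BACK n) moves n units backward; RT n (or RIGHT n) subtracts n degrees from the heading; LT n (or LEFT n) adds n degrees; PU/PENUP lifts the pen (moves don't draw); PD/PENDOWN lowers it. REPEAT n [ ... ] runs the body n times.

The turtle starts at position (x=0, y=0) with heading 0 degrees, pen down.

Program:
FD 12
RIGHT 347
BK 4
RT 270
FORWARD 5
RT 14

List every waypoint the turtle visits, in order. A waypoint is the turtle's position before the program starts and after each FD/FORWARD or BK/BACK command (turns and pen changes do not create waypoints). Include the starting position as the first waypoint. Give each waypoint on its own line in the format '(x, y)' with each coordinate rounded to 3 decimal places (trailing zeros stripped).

Executing turtle program step by step:
Start: pos=(0,0), heading=0, pen down
FD 12: (0,0) -> (12,0) [heading=0, draw]
RT 347: heading 0 -> 13
BK 4: (12,0) -> (8.103,-0.9) [heading=13, draw]
RT 270: heading 13 -> 103
FD 5: (8.103,-0.9) -> (6.978,3.972) [heading=103, draw]
RT 14: heading 103 -> 89
Final: pos=(6.978,3.972), heading=89, 3 segment(s) drawn
Waypoints (4 total):
(0, 0)
(12, 0)
(8.103, -0.9)
(6.978, 3.972)

Answer: (0, 0)
(12, 0)
(8.103, -0.9)
(6.978, 3.972)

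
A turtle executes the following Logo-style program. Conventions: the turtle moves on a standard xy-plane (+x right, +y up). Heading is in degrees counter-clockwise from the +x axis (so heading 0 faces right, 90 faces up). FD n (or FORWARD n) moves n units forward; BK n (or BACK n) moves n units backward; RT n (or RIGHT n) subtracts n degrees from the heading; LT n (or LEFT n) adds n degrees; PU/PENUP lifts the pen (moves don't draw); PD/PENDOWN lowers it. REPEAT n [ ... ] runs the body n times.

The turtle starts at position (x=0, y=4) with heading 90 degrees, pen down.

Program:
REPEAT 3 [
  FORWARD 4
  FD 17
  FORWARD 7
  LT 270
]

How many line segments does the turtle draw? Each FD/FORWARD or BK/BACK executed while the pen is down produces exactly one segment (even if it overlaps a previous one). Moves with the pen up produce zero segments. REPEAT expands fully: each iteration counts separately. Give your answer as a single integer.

Answer: 9

Derivation:
Executing turtle program step by step:
Start: pos=(0,4), heading=90, pen down
REPEAT 3 [
  -- iteration 1/3 --
  FD 4: (0,4) -> (0,8) [heading=90, draw]
  FD 17: (0,8) -> (0,25) [heading=90, draw]
  FD 7: (0,25) -> (0,32) [heading=90, draw]
  LT 270: heading 90 -> 0
  -- iteration 2/3 --
  FD 4: (0,32) -> (4,32) [heading=0, draw]
  FD 17: (4,32) -> (21,32) [heading=0, draw]
  FD 7: (21,32) -> (28,32) [heading=0, draw]
  LT 270: heading 0 -> 270
  -- iteration 3/3 --
  FD 4: (28,32) -> (28,28) [heading=270, draw]
  FD 17: (28,28) -> (28,11) [heading=270, draw]
  FD 7: (28,11) -> (28,4) [heading=270, draw]
  LT 270: heading 270 -> 180
]
Final: pos=(28,4), heading=180, 9 segment(s) drawn
Segments drawn: 9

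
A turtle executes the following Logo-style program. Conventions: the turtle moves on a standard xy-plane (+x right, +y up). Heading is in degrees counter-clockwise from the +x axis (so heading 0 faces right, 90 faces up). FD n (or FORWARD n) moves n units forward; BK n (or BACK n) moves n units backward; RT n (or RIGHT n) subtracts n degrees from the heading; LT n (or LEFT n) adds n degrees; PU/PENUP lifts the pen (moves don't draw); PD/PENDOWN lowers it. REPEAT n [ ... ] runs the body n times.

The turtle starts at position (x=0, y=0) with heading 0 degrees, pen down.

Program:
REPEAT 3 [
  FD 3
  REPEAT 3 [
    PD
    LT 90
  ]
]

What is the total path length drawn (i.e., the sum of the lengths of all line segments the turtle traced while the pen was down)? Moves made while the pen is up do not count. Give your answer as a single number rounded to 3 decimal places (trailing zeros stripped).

Executing turtle program step by step:
Start: pos=(0,0), heading=0, pen down
REPEAT 3 [
  -- iteration 1/3 --
  FD 3: (0,0) -> (3,0) [heading=0, draw]
  REPEAT 3 [
    -- iteration 1/3 --
    PD: pen down
    LT 90: heading 0 -> 90
    -- iteration 2/3 --
    PD: pen down
    LT 90: heading 90 -> 180
    -- iteration 3/3 --
    PD: pen down
    LT 90: heading 180 -> 270
  ]
  -- iteration 2/3 --
  FD 3: (3,0) -> (3,-3) [heading=270, draw]
  REPEAT 3 [
    -- iteration 1/3 --
    PD: pen down
    LT 90: heading 270 -> 0
    -- iteration 2/3 --
    PD: pen down
    LT 90: heading 0 -> 90
    -- iteration 3/3 --
    PD: pen down
    LT 90: heading 90 -> 180
  ]
  -- iteration 3/3 --
  FD 3: (3,-3) -> (0,-3) [heading=180, draw]
  REPEAT 3 [
    -- iteration 1/3 --
    PD: pen down
    LT 90: heading 180 -> 270
    -- iteration 2/3 --
    PD: pen down
    LT 90: heading 270 -> 0
    -- iteration 3/3 --
    PD: pen down
    LT 90: heading 0 -> 90
  ]
]
Final: pos=(0,-3), heading=90, 3 segment(s) drawn

Segment lengths:
  seg 1: (0,0) -> (3,0), length = 3
  seg 2: (3,0) -> (3,-3), length = 3
  seg 3: (3,-3) -> (0,-3), length = 3
Total = 9

Answer: 9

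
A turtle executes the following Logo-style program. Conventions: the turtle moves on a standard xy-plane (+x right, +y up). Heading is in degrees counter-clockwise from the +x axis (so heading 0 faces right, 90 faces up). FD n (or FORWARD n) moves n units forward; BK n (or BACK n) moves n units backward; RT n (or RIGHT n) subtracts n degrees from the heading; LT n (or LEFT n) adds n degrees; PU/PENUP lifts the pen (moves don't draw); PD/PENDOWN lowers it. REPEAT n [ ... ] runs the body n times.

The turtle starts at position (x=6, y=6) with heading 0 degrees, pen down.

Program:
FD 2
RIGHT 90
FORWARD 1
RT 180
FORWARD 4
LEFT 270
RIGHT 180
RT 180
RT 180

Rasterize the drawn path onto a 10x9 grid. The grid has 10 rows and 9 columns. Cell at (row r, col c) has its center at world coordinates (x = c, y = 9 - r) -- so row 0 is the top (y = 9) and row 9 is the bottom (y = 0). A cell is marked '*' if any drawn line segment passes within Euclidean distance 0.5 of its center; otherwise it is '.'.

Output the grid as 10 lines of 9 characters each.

Segment 0: (6,6) -> (8,6)
Segment 1: (8,6) -> (8,5)
Segment 2: (8,5) -> (8,9)

Answer: ........*
........*
........*
......***
........*
.........
.........
.........
.........
.........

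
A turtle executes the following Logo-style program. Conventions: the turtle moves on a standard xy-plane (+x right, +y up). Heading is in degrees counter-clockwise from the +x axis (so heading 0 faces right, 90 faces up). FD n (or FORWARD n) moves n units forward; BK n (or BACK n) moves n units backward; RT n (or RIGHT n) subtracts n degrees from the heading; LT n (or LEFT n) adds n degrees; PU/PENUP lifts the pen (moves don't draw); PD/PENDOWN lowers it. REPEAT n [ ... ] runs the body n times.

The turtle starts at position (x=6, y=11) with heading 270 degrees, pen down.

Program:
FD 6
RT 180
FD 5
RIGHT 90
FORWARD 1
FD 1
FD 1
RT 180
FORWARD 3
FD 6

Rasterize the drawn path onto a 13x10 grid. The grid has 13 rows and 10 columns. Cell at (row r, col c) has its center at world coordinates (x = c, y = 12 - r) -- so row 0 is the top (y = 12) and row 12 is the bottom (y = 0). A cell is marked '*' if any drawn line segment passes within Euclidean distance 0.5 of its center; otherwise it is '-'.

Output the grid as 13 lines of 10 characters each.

Segment 0: (6,11) -> (6,5)
Segment 1: (6,5) -> (6,10)
Segment 2: (6,10) -> (7,10)
Segment 3: (7,10) -> (8,10)
Segment 4: (8,10) -> (9,10)
Segment 5: (9,10) -> (6,10)
Segment 6: (6,10) -> (0,10)

Answer: ----------
------*---
**********
------*---
------*---
------*---
------*---
------*---
----------
----------
----------
----------
----------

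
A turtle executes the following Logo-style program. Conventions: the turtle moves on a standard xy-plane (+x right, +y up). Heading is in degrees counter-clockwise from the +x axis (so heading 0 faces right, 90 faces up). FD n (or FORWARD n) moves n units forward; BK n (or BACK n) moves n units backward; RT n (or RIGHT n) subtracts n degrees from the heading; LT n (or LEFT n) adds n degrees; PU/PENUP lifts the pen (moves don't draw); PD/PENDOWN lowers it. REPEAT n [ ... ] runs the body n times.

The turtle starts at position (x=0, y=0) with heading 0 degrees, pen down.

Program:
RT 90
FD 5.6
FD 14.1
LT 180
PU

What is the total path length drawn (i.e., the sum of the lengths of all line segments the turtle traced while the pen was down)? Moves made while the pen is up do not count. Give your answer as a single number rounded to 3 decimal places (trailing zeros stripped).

Answer: 19.7

Derivation:
Executing turtle program step by step:
Start: pos=(0,0), heading=0, pen down
RT 90: heading 0 -> 270
FD 5.6: (0,0) -> (0,-5.6) [heading=270, draw]
FD 14.1: (0,-5.6) -> (0,-19.7) [heading=270, draw]
LT 180: heading 270 -> 90
PU: pen up
Final: pos=(0,-19.7), heading=90, 2 segment(s) drawn

Segment lengths:
  seg 1: (0,0) -> (0,-5.6), length = 5.6
  seg 2: (0,-5.6) -> (0,-19.7), length = 14.1
Total = 19.7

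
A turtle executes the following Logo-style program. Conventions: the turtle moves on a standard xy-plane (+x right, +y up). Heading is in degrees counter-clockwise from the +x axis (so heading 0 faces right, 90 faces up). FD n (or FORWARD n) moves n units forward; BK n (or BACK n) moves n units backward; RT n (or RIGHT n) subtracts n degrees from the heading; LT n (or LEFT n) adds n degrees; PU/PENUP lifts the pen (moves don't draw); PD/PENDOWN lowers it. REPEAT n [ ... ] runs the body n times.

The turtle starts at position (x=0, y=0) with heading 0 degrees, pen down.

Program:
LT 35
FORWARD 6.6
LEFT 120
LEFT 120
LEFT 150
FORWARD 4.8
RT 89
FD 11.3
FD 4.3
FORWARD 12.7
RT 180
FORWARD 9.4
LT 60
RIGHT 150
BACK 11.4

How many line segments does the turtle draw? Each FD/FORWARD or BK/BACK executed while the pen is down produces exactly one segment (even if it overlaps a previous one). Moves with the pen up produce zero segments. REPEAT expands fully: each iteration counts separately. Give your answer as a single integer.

Executing turtle program step by step:
Start: pos=(0,0), heading=0, pen down
LT 35: heading 0 -> 35
FD 6.6: (0,0) -> (5.406,3.786) [heading=35, draw]
LT 120: heading 35 -> 155
LT 120: heading 155 -> 275
LT 150: heading 275 -> 65
FD 4.8: (5.406,3.786) -> (7.435,8.136) [heading=65, draw]
RT 89: heading 65 -> 336
FD 11.3: (7.435,8.136) -> (17.758,3.54) [heading=336, draw]
FD 4.3: (17.758,3.54) -> (21.686,1.791) [heading=336, draw]
FD 12.7: (21.686,1.791) -> (33.288,-3.375) [heading=336, draw]
RT 180: heading 336 -> 156
FD 9.4: (33.288,-3.375) -> (24.701,0.449) [heading=156, draw]
LT 60: heading 156 -> 216
RT 150: heading 216 -> 66
BK 11.4: (24.701,0.449) -> (20.064,-9.966) [heading=66, draw]
Final: pos=(20.064,-9.966), heading=66, 7 segment(s) drawn
Segments drawn: 7

Answer: 7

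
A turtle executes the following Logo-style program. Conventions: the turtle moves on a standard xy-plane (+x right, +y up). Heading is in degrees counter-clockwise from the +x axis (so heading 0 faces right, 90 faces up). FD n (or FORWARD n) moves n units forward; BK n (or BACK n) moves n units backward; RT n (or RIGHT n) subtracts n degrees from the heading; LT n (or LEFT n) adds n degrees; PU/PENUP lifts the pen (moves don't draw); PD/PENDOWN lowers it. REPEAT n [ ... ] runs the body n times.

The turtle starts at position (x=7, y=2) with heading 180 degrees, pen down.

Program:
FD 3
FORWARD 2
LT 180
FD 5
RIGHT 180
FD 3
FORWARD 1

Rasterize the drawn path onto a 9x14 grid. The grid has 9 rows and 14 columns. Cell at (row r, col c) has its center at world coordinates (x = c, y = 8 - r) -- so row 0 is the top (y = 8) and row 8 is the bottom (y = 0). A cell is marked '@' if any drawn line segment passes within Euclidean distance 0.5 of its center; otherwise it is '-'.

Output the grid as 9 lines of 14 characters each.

Segment 0: (7,2) -> (4,2)
Segment 1: (4,2) -> (2,2)
Segment 2: (2,2) -> (7,2)
Segment 3: (7,2) -> (4,2)
Segment 4: (4,2) -> (3,2)

Answer: --------------
--------------
--------------
--------------
--------------
--------------
--@@@@@@------
--------------
--------------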